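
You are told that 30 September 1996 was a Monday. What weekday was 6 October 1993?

Count forward from the earlier date (October 6, 1993) to the later (September 30, 1996):
October 6, 1993 → October 6, 1994: 365 days.
October 6, 1994 → October 6, 1995: 365 days.
October 1995: 31 − 6 = 25 days remain.
Then 10 full months totalling 305 days.
September 1–30, 1996: 30 days.
Residual: 360 days.
Total: 1090 days.
1090 mod 7 = 5, so 5 days before Monday is Wednesday.

Wednesday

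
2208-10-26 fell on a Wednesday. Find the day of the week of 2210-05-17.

Thursday

October 2208: 31 − 26 = 5 days remain.
Then 18 full months totalling 546 days.
May 1–17, 2210: 17 days.
Total: 5 + 546 + 17 = 568 days.
568 mod 7 = 1, so 1 day after Wednesday is Thursday.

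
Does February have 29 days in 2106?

No

2106 is not a leap year.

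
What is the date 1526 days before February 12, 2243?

December 9, 2238

Count 1526 days before February 12, 2243:
Day-of-year of December 9, 2238: 343.
Day-of-year of February 12, 2243: 43.
2238 has 365 days, so 365 − 343 = 22 days remain in 2238.
Full years: 2239: 365; 2240: 366; 2241: 365; 2242: 365. Sum = 1461.
Total: 22 + 1461 + 43 = 1526 days.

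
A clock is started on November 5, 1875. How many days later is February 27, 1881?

November 5, 1875 → November 5, 1876: 366 days (1876 is a leap year).
November 5, 1876 → November 5, 1877: 365 days.
November 5, 1877 → November 5, 1878: 365 days.
November 5, 1878 → November 5, 1879: 365 days.
November 5, 1879 → November 5, 1880: 366 days (1880 is a leap year).
November 1880: 30 − 5 = 25 days remain.
Then December (31), January (31): 31 + 31 = 62 days.
February 1–27, 1881: 27 days (1881 is not a leap year).
Residual: 114 days.
Total: 1941 days.

1941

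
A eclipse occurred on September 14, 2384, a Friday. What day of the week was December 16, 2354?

Count forward from the earlier date (December 16, 2354) to the later (September 14, 2384):
From December 16, 2354 to December 16, 2383: 29 years, of which 7 contain a Feb 29 — 22×365 + 7×366 = 10592 days.
December 2383: 31 − 16 = 15 days remain.
Then January (31), February 2384 (29), March (31), April (30), May (31), June (30), July (31), August (31): 31 + 29 + 31 + 30 + 31 + 30 + 31 + 31 = 244 days.
September 1–14, 2384: 14 days.
Residual: 273 days.
Total: 10865 days.
10865 mod 7 = 1, so 1 day before Friday is Thursday.

Thursday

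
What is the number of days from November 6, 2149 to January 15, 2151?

November 6, 2149 → November 6, 2150: 365 days.
November 2150: 30 − 6 = 24 days remain.
Then December (31): 31 days.
January 1–15, 2151: 15 days.
Residual: 70 days.
Total: 435 days.

435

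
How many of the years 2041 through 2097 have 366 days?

14

Years divisible by 4: 2044, 2048, …, 2096 — 14 in all.
No century exceptions apply. Count: 14.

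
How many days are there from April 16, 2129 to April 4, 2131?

April 16, 2129 → April 16, 2130: 365 days.
April 2130: 30 − 16 = 14 days remain.
Then 11 full months totalling 335 days.
April 1–4, 2131: 4 days.
Residual: 353 days.
Total: 718 days.

718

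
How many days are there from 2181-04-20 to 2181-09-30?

April 2181: 30 − 20 = 10 days remain.
Then May (31), June (30), July (31), August (31): 31 + 30 + 31 + 31 = 123 days.
September 1–30, 2181: 30 days.
Total: 10 + 123 + 30 = 163 days.

163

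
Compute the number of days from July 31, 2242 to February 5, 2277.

12608

Day-of-year of July 31, 2242: 212.
Day-of-year of February 5, 2277: 36.
2242 has 365 days, so 365 − 212 = 153 days remain in 2242.
Full years 2243–2276: 25 common + 9 leap = 25×365 + 9×366 = 12419 days.
Total: 153 + 12419 + 36 = 12608 days.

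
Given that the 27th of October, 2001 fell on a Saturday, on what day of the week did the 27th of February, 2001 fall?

Tuesday

Count forward from the earlier date (February 27, 2001) to the later (October 27, 2001):
February 2001: 28 − 27 = 1 day remains (2001 is not a leap year, so February has 28 days).
Then March (31), April (30), May (31), June (30), July (31), August (31), September (30): 31 + 30 + 31 + 30 + 31 + 31 + 30 = 214 days.
October 1–27, 2001: 27 days.
Total: 1 + 214 + 27 = 242 days.
242 mod 7 = 4, so 4 days before Saturday is Tuesday.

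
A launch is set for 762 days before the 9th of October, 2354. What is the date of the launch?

the 7th of September, 2352

Count 762 days before October 9, 2354:
September 2352: 30 − 7 = 23 days remain.
Then 24 full months totalling 730 days.
October 1–9, 2354: 9 days.
Total: 23 + 730 + 9 = 762 days.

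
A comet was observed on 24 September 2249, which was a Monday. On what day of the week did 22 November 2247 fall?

Count forward from the earlier date (November 22, 2247) to the later (September 24, 2249):
Day-of-year of November 22, 2247: 326.
Day-of-year of September 24, 2249: 267.
2247 has 365 days, so 365 − 326 = 39 days remain in 2247.
Full years: 2248: 366. Sum = 366.
Total: 39 + 366 + 267 = 672 days.
672 is a multiple of 7, so 22 November 2247 falls on the same weekday: Monday.

Monday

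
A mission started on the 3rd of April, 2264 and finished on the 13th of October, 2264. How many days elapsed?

April 2264: 30 − 3 = 27 days remain.
Then May (31), June (30), July (31), August (31), September (30): 31 + 30 + 31 + 31 + 30 = 153 days.
October 1–13, 2264: 13 days.
Total: 27 + 153 + 13 = 193 days.

193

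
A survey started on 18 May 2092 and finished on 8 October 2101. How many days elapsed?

From May 18, 2092 to May 18, 2101: 9 years, of which 1 contains a Feb 29 — 8×365 + 1×366 = 3286 days.
(2100 is not a leap year (divisible by 100 but not 400).)
May 2101: 31 − 18 = 13 days remain.
Then June (30), July (31), August (31), September (30): 30 + 31 + 31 + 30 = 122 days.
October 1–8, 2101: 8 days.
Residual: 143 days.
Total: 3429 days.

3429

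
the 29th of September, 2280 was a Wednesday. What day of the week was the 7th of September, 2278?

Saturday

Count forward from the earlier date (September 7, 2278) to the later (September 29, 2280):
Day-of-year of September 7, 2278: 250.
Day-of-year of September 29, 2280: 273.
2278 has 365 days, so 365 − 250 = 115 days remain in 2278.
Full years: 2279: 365. Sum = 365.
Total: 115 + 365 + 273 = 753 days.
753 mod 7 = 4, so 4 days before Wednesday is Saturday.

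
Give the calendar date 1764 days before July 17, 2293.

September 17, 2288

Count 1764 days before July 17, 2293:
Day-of-year of September 17, 2288: 261.
Day-of-year of July 17, 2293: 198.
2288 has 366 days, so 366 − 261 = 105 days remain in 2288.
Full years: 2289: 365; 2290: 365; 2291: 365; 2292: 366. Sum = 1461.
Total: 105 + 1461 + 198 = 1764 days.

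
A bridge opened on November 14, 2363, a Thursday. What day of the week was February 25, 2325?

Count forward from the earlier date (February 25, 2325) to the later (November 14, 2363):
From February 25, 2325 to February 25, 2363: 38 years, of which 9 contain a Feb 29 — 29×365 + 9×366 = 13879 days.
February 2363: 28 − 25 = 3 days remain (2363 is not a leap year, so February has 28 days).
Then March (31), April (30), May (31), June (30), July (31), August (31), September (30), October (31): 31 + 30 + 31 + 30 + 31 + 31 + 30 + 31 = 245 days.
November 1–14, 2363: 14 days.
Residual: 262 days.
Total: 14141 days.
14141 mod 7 = 1, so 1 day before Thursday is Wednesday.

Wednesday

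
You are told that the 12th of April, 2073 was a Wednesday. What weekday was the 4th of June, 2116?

From April 12, 2073 to April 12, 2116: 43 years, of which 10 contain a Feb 29 — 33×365 + 10×366 = 15705 days.
(2100 is not a leap year (divisible by 100 but not 400).)
April 2116: 30 − 12 = 18 days remain.
Then May (31): 31 days.
June 1–4, 2116: 4 days.
Residual: 53 days.
Total: 15758 days.
15758 mod 7 = 1, so 1 day after Wednesday is Thursday.

Thursday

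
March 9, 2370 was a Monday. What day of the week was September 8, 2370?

Tuesday

March 2370: 31 − 9 = 22 days remain.
Then April (30), May (31), June (30), July (31), August (31): 30 + 31 + 30 + 31 + 31 = 153 days.
September 1–8, 2370: 8 days.
Total: 22 + 153 + 8 = 183 days.
183 mod 7 = 1, so 1 day after Monday is Tuesday.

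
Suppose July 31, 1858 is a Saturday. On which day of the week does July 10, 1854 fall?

Count forward from the earlier date (July 10, 1854) to the later (July 31, 1858):
Day-of-year of July 10, 1854: 191.
Day-of-year of July 31, 1858: 212.
1854 has 365 days, so 365 − 191 = 174 days remain in 1854.
Full years: 1855: 365; 1856: 366; 1857: 365. Sum = 1096.
Total: 174 + 1096 + 212 = 1482 days.
1482 mod 7 = 5, so 5 days before Saturday is Monday.

Monday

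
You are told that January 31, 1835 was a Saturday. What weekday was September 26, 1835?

January 1835: 31 − 31 = 0 days remain.
Then February 1835 (28), March (31), April (30), May (31), June (30), July (31), August (31): 28 + 31 + 30 + 31 + 30 + 31 + 31 = 212 days.
September 1–26, 1835: 26 days.
Total: 0 + 212 + 26 = 238 days.
238 is a multiple of 7, so September 26, 1835 falls on the same weekday: Saturday.

Saturday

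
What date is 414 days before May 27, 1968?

April 9, 1967

Count 414 days before May 27, 1968:
Day-of-year of April 9, 1967: 99.
Day-of-year of May 27, 1968: 148.
1967 has 365 days, so 365 − 99 = 266 days remain in 1967.
Total: 266 + 148 = 414 days.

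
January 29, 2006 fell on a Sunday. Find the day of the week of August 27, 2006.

Sunday

January 2006: 31 − 29 = 2 days remain.
Then February 2006 (28), March (31), April (30), May (31), June (30), July (31): 28 + 31 + 30 + 31 + 30 + 31 = 181 days.
August 1–27, 2006: 27 days.
Total: 2 + 181 + 27 = 210 days.
210 is a multiple of 7, so August 27, 2006 falls on the same weekday: Sunday.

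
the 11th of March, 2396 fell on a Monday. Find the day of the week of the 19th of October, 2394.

Count forward from the earlier date (October 19, 2394) to the later (March 11, 2396):
October 19, 2394 → October 19, 2395: 365 days.
October 2395: 31 − 19 = 12 days remain.
Then November (30), December (31), January (31), February 2396 (29): 30 + 31 + 31 + 29 = 121 days.
March 1–11, 2396: 11 days.
Residual: 144 days.
Total: 509 days.
509 mod 7 = 5, so 5 days before Monday is Wednesday.

Wednesday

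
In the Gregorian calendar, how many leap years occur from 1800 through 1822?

5

Years divisible by 4 in [1800, 1822]: 1800, 1804, 1808, 1812, 1816, 1820.
Of these, 1800 is divisible by 100 but not 400, so not leap.
Leap years: 6 − 1 = 5.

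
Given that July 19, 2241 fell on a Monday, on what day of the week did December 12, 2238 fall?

Wednesday

Count forward from the earlier date (December 12, 2238) to the later (July 19, 2241):
December 12, 2238 → December 12, 2239: 365 days.
December 12, 2239 → December 12, 2240: 366 days (2240 is a leap year).
December 2240: 31 − 12 = 19 days remain.
Then January (31), February 2241 (28), March (31), April (30), May (31), June (30): 31 + 28 + 31 + 30 + 31 + 30 = 181 days.
July 1–19, 2241: 19 days.
Residual: 219 days.
Total: 950 days.
950 mod 7 = 5, so 5 days before Monday is Wednesday.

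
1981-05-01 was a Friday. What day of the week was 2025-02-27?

Day-of-year of May 1, 1981: 121.
Day-of-year of February 27, 2025: 58.
1981 has 365 days, so 365 − 121 = 244 days remain in 1981.
Full years 1982–2024: 32 common + 11 leap = 32×365 + 11×366 = 15706 days.
Total: 244 + 15706 + 58 = 16008 days.
16008 mod 7 = 6, so 6 days after Friday is Thursday.

Thursday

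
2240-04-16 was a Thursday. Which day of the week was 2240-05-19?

April 2240: 30 − 16 = 14 days remain.
May 1–19, 2240: 19 days.
Total: 14 + 19 = 33 days.
33 mod 7 = 5, so 5 days after Thursday is Tuesday.

Tuesday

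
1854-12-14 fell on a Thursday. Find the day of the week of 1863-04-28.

Tuesday

Day-of-year of December 14, 1854: 348.
Day-of-year of April 28, 1863: 118.
1854 has 365 days, so 365 − 348 = 17 days remain in 1854.
Full years 1855–1862: 6 common + 2 leap = 6×365 + 2×366 = 2922 days.
Total: 17 + 2922 + 118 = 3057 days.
3057 mod 7 = 5, so 5 days after Thursday is Tuesday.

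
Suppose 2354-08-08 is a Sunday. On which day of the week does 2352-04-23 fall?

Wednesday

Count forward from the earlier date (April 23, 2352) to the later (August 8, 2354):
Day-of-year of April 23, 2352: 114.
Day-of-year of August 8, 2354: 220.
2352 has 366 days, so 366 − 114 = 252 days remain in 2352.
Full years: 2353: 365. Sum = 365.
Total: 252 + 365 + 220 = 837 days.
837 mod 7 = 4, so 4 days before Sunday is Wednesday.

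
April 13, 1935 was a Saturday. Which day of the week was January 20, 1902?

Monday

Count forward from the earlier date (January 20, 1902) to the later (April 13, 1935):
Day-of-year of January 20, 1902: 20.
Day-of-year of April 13, 1935: 103.
1902 has 365 days, so 365 − 20 = 345 days remain in 1902.
Full years 1903–1934: 24 common + 8 leap = 24×365 + 8×366 = 11688 days.
Total: 345 + 11688 + 103 = 12136 days.
12136 mod 7 = 5, so 5 days before Saturday is Monday.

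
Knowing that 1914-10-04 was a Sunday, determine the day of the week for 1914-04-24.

Count forward from the earlier date (April 24, 1914) to the later (October 4, 1914):
April 1914: 30 − 24 = 6 days remain.
Then May (31), June (30), July (31), August (31), September (30): 31 + 30 + 31 + 31 + 30 = 153 days.
October 1–4, 1914: 4 days.
Total: 6 + 153 + 4 = 163 days.
163 mod 7 = 2, so 2 days before Sunday is Friday.

Friday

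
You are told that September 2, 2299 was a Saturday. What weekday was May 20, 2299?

Saturday

Count forward from the earlier date (May 20, 2299) to the later (September 2, 2299):
May 2299: 31 − 20 = 11 days remain.
Then June (30), July (31), August (31): 30 + 31 + 31 = 92 days.
September 1–2, 2299: 2 days.
Total: 11 + 92 + 2 = 105 days.
105 is a multiple of 7, so May 20, 2299 falls on the same weekday: Saturday.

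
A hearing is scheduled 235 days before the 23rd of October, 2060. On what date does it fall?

the 2nd of March, 2060

Count 235 days before October 23, 2060:
March 2060: 31 − 2 = 29 days remain.
Then April (30), May (31), June (30), July (31), August (31), September (30): 30 + 31 + 30 + 31 + 31 + 30 = 183 days.
October 1–23, 2060: 23 days.
Total: 29 + 183 + 23 = 235 days.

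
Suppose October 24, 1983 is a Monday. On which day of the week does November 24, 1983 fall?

October 1983: 31 − 24 = 7 days remain.
November 1–24, 1983: 24 days.
Total: 7 + 24 = 31 days.
31 mod 7 = 3, so 3 days after Monday is Thursday.

Thursday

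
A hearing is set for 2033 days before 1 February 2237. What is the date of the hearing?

10 July 2231

Count 2033 days before February 1, 2237:
July 10, 2231 → July 10, 2232: 366 days (2232 is a leap year).
July 10, 2232 → July 10, 2233: 365 days.
July 10, 2233 → July 10, 2234: 365 days.
July 10, 2234 → July 10, 2235: 365 days.
July 10, 2235 → July 10, 2236: 366 days (2236 is a leap year).
July 2236: 31 − 10 = 21 days remain.
Then August (31), September (30), October (31), November (30), December (31), January (31): 31 + 30 + 31 + 30 + 31 + 31 = 184 days.
February 1, 2237: 1 day (2237 is not a leap year).
Residual: 206 days.
Total: 2033 days.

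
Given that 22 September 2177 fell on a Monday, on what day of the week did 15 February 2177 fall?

Saturday

Count forward from the earlier date (February 15, 2177) to the later (September 22, 2177):
February 2177: 28 − 15 = 13 days remain (2177 is not a leap year, so February has 28 days).
Then March (31), April (30), May (31), June (30), July (31), August (31): 31 + 30 + 31 + 30 + 31 + 31 = 184 days.
September 1–22, 2177: 22 days.
Total: 13 + 184 + 22 = 219 days.
219 mod 7 = 2, so 2 days before Monday is Saturday.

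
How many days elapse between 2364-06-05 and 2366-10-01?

848

Day-of-year of June 5, 2364: 157.
Day-of-year of October 1, 2366: 274.
2364 has 366 days, so 366 − 157 = 209 days remain in 2364.
Full years: 2365: 365. Sum = 365.
Total: 209 + 365 + 274 = 848 days.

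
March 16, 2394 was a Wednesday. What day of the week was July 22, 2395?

Saturday

March 16, 2394 → March 16, 2395: 365 days.
March 2395: 31 − 16 = 15 days remain.
Then April (30), May (31), June (30): 30 + 31 + 30 = 91 days.
July 1–22, 2395: 22 days.
Residual: 128 days.
Total: 493 days.
493 mod 7 = 3, so 3 days after Wednesday is Saturday.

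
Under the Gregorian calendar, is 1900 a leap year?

No

1900 is not a leap year (divisible by 100 but not 400).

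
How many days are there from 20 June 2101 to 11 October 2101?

113

June 2101: 30 − 20 = 10 days remain.
Then July (31), August (31), September (30): 31 + 31 + 30 = 92 days.
October 1–11, 2101: 11 days.
Total: 10 + 92 + 11 = 113 days.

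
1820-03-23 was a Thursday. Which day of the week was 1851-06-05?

Thursday

Day-of-year of March 23, 1820: 83.
Day-of-year of June 5, 1851: 156.
1820 has 366 days, so 366 − 83 = 283 days remain in 1820.
Full years 1821–1850: 23 common + 7 leap = 23×365 + 7×366 = 10957 days.
Total: 283 + 10957 + 156 = 11396 days.
11396 is a multiple of 7, so 1851-06-05 falls on the same weekday: Thursday.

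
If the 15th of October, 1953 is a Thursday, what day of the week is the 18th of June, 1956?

Day-of-year of October 15, 1953: 288.
Day-of-year of June 18, 1956: 170.
1953 has 365 days, so 365 − 288 = 77 days remain in 1953.
Full years: 1954: 365; 1955: 365. Sum = 730.
Total: 77 + 730 + 170 = 977 days.
977 mod 7 = 4, so 4 days after Thursday is Monday.

Monday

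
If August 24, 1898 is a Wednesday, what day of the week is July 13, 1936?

Monday

Day-of-year of August 24, 1898: 236.
Day-of-year of July 13, 1936: 195.
1898 has 365 days, so 365 − 236 = 129 days remain in 1898.
Full years 1899–1935: 29 common + 8 leap = 29×365 + 8×366 = 13513 days.
Total: 129 + 13513 + 195 = 13837 days.
13837 mod 7 = 5, so 5 days after Wednesday is Monday.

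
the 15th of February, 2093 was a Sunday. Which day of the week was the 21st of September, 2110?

Day-of-year of February 15, 2093: 46.
Day-of-year of September 21, 2110: 264.
2093 has 365 days, so 365 − 46 = 319 days remain in 2093.
Full years 2094–2109: 13 common + 3 leap = 13×365 + 3×366 = 5843 days.
Total: 319 + 5843 + 264 = 6426 days.
6426 is a multiple of 7, so the 21st of September, 2110 falls on the same weekday: Sunday.

Sunday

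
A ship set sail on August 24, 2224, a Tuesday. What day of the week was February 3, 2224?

Count forward from the earlier date (February 3, 2224) to the later (August 24, 2224):
February 2224: 29 − 3 = 26 days remain (2224 is a leap year, so February has 29 days).
Then March (31), April (30), May (31), June (30), July (31): 31 + 30 + 31 + 30 + 31 = 153 days.
August 1–24, 2224: 24 days.
Total: 26 + 153 + 24 = 203 days.
203 is a multiple of 7, so February 3, 2224 falls on the same weekday: Tuesday.

Tuesday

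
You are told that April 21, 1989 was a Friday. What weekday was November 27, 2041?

Day-of-year of April 21, 1989: 111.
Day-of-year of November 27, 2041: 331.
1989 has 365 days, so 365 − 111 = 254 days remain in 1989.
Full years 1990–2040: 38 common + 13 leap = 38×365 + 13×366 = 18628 days.
Total: 254 + 18628 + 331 = 19213 days.
19213 mod 7 = 5, so 5 days after Friday is Wednesday.

Wednesday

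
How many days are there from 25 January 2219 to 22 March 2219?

56

January 2219: 31 − 25 = 6 days remain.
Then February 2219 (28): 28 days.
March 1–22, 2219: 22 days.
Total: 6 + 28 + 22 = 56 days.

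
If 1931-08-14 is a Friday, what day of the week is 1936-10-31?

Saturday

Day-of-year of August 14, 1931: 226.
Day-of-year of October 31, 1936: 305.
1931 has 365 days, so 365 − 226 = 139 days remain in 1931.
Full years: 1932: 366; 1933: 365; 1934: 365; 1935: 365. Sum = 1461.
Total: 139 + 1461 + 305 = 1905 days.
1905 mod 7 = 1, so 1 day after Friday is Saturday.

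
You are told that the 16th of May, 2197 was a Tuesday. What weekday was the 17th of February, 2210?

Saturday

Day-of-year of May 16, 2197: 136.
Day-of-year of February 17, 2210: 48.
2197 has 365 days, so 365 − 136 = 229 days remain in 2197.
Full years 2198–2209: 10 common + 2 leap = 10×365 + 2×366 = 4382 days.
Total: 229 + 4382 + 48 = 4659 days.
4659 mod 7 = 4, so 4 days after Tuesday is Saturday.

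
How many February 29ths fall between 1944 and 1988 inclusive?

Years divisible by 4 in [1944, 1988]: 1944, 1948, 1952, 1956, 1960, 1964, 1968, 1972, 1976, 1980, 1984, 1988.
No century exceptions apply. Count: 12.

12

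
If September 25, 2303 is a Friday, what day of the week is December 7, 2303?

Monday

September 2303: 30 − 25 = 5 days remain.
Then October (31), November (30): 31 + 30 = 61 days.
December 1–7, 2303: 7 days.
Total: 5 + 61 + 7 = 73 days.
73 mod 7 = 3, so 3 days after Friday is Monday.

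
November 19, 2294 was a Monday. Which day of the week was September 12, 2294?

Count forward from the earlier date (September 12, 2294) to the later (November 19, 2294):
September 2294: 30 − 12 = 18 days remain.
Then October (31): 31 days.
November 1–19, 2294: 19 days.
Total: 18 + 31 + 19 = 68 days.
68 mod 7 = 5, so 5 days before Monday is Wednesday.

Wednesday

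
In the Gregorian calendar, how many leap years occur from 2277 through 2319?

Years divisible by 4 in [2277, 2319]: 2280, 2284, 2288, 2292, 2296, 2300, 2304, 2308, 2312, 2316.
Of these, 2300 is divisible by 100 but not 400, so not leap.
Leap years: 10 − 1 = 9.

9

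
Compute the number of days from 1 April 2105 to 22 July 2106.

Day-of-year of April 1, 2105: 91.
Day-of-year of July 22, 2106: 203.
2105 has 365 days, so 365 − 91 = 274 days remain in 2105.
Total: 274 + 203 = 477 days.

477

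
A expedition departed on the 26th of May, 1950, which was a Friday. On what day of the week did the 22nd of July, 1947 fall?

Count forward from the earlier date (July 22, 1947) to the later (May 26, 1950):
July 22, 1947 → July 22, 1948: 366 days (1948 is a leap year).
July 22, 1948 → July 22, 1949: 365 days.
July 1949: 31 − 22 = 9 days remain.
Then 9 full months totalling 273 days.
May 1–26, 1950: 26 days.
Residual: 308 days.
Total: 1039 days.
1039 mod 7 = 3, so 3 days before Friday is Tuesday.

Tuesday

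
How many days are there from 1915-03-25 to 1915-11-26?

March 1915: 31 − 25 = 6 days remain.
Then April (30), May (31), June (30), July (31), August (31), September (30), October (31): 30 + 31 + 30 + 31 + 31 + 30 + 31 = 214 days.
November 1–26, 1915: 26 days.
Total: 6 + 214 + 26 = 246 days.

246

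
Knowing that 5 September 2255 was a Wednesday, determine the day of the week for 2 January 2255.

Tuesday

Count forward from the earlier date (January 2, 2255) to the later (September 5, 2255):
January 2255: 31 − 2 = 29 days remain.
Then February 2255 (28), March (31), April (30), May (31), June (30), July (31), August (31): 28 + 31 + 30 + 31 + 30 + 31 + 31 = 212 days.
September 1–5, 2255: 5 days.
Total: 29 + 212 + 5 = 246 days.
246 mod 7 = 1, so 1 day before Wednesday is Tuesday.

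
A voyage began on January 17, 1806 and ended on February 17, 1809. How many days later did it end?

Day-of-year of January 17, 1806: 17.
Day-of-year of February 17, 1809: 48.
1806 has 365 days, so 365 − 17 = 348 days remain in 1806.
Full years: 1807: 365; 1808: 366. Sum = 731.
Total: 348 + 731 + 48 = 1127 days.

1127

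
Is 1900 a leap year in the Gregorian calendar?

No

1900 is not a leap year (divisible by 100 but not 400).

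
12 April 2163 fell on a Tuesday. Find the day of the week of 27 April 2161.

Monday

Count forward from the earlier date (April 27, 2161) to the later (April 12, 2163):
April 2161: 30 − 27 = 3 days remain.
Then 23 full months totalling 700 days.
April 1–12, 2163: 12 days.
Total: 3 + 700 + 12 = 715 days.
715 mod 7 = 1, so 1 day before Tuesday is Monday.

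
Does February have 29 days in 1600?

Yes

1600 is a leap year (divisible by 400).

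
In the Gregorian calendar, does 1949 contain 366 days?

No

1949 is not a leap year.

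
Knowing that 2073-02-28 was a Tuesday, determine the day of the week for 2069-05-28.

Tuesday

Count forward from the earlier date (May 28, 2069) to the later (February 28, 2073):
May 28, 2069 → May 28, 2070: 365 days.
May 28, 2070 → May 28, 2071: 365 days.
May 28, 2071 → May 28, 2072: 366 days (2072 is a leap year).
May 2072: 31 − 28 = 3 days remain.
Then June (30), July (31), August (31), September (30), October (31), November (30), December (31), January (31): 30 + 31 + 31 + 30 + 31 + 30 + 31 + 31 = 245 days.
February 1–28, 2073: 28 days (2073 is not a leap year).
Residual: 276 days.
Total: 1372 days.
1372 is a multiple of 7, so 2069-05-28 falls on the same weekday: Tuesday.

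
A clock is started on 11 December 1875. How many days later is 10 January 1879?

1126

Day-of-year of December 11, 1875: 345.
Day-of-year of January 10, 1879: 10.
1875 has 365 days, so 365 − 345 = 20 days remain in 1875.
Full years: 1876: 366; 1877: 365; 1878: 365. Sum = 1096.
Total: 20 + 1096 + 10 = 1126 days.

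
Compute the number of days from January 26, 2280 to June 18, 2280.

January 2280: 31 − 26 = 5 days remain.
Then February 2280 (29), March (31), April (30), May (31): 29 + 31 + 30 + 31 = 121 days.
June 1–18, 2280: 18 days.
Total: 5 + 121 + 18 = 144 days.

144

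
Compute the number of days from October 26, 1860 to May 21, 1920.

From October 26, 1860 to October 26, 1919: 59 years, of which 13 contain a Feb 29 — 46×365 + 13×366 = 21548 days.
(1900 is not a leap year (divisible by 100 but not 400).)
October 1919: 31 − 26 = 5 days remain.
Then November (30), December (31), January (31), February 1920 (29), March (31), April (30): 30 + 31 + 31 + 29 + 31 + 30 = 182 days.
May 1–21, 1920: 21 days.
Residual: 208 days.
Total: 21756 days.

21756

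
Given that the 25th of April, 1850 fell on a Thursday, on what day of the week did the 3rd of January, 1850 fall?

Thursday

Count forward from the earlier date (January 3, 1850) to the later (April 25, 1850):
January 1850: 31 − 3 = 28 days remain.
Then February 1850 (28), March (31): 28 + 31 = 59 days.
April 1–25, 1850: 25 days.
Total: 28 + 59 + 25 = 112 days.
112 is a multiple of 7, so the 3rd of January, 1850 falls on the same weekday: Thursday.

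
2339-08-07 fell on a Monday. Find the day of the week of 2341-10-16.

Thursday

August 7, 2339 → August 7, 2340: 366 days (2340 is a leap year).
August 7, 2340 → August 7, 2341: 365 days.
August 2341: 31 − 7 = 24 days remain.
Then September (30): 30 days.
October 1–16, 2341: 16 days.
Residual: 70 days.
Total: 801 days.
801 mod 7 = 3, so 3 days after Monday is Thursday.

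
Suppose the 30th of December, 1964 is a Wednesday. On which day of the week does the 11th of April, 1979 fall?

Wednesday

Day-of-year of December 30, 1964: 365.
Day-of-year of April 11, 1979: 101.
1964 has 366 days, so 366 − 365 = 1 days remain in 1964.
Full years 1965–1978: 11 common + 3 leap = 11×365 + 3×366 = 5113 days.
Total: 1 + 5113 + 101 = 5215 days.
5215 is a multiple of 7, so the 11th of April, 1979 falls on the same weekday: Wednesday.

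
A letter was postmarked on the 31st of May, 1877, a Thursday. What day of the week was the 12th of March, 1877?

Count forward from the earlier date (March 12, 1877) to the later (May 31, 1877):
March 1877: 31 − 12 = 19 days remain.
Then April (30): 30 days.
May 1–31, 1877: 31 days.
Total: 19 + 30 + 31 = 80 days.
80 mod 7 = 3, so 3 days before Thursday is Monday.

Monday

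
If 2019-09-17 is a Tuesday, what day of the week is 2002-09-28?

Saturday

Count forward from the earlier date (September 28, 2002) to the later (September 17, 2019):
From September 28, 2002 to September 28, 2018: 16 years, of which 4 contain a Feb 29 — 12×365 + 4×366 = 5844 days.
September 2018: 30 − 28 = 2 days remain.
Then 11 full months totalling 335 days.
September 1–17, 2019: 17 days.
Residual: 354 days.
Total: 6198 days.
6198 mod 7 = 3, so 3 days before Tuesday is Saturday.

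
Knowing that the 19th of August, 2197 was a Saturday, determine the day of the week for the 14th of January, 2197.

Count forward from the earlier date (January 14, 2197) to the later (August 19, 2197):
January 2197: 31 − 14 = 17 days remain.
Then February 2197 (28), March (31), April (30), May (31), June (30), July (31): 28 + 31 + 30 + 31 + 30 + 31 = 181 days.
August 1–19, 2197: 19 days.
Total: 17 + 181 + 19 = 217 days.
217 is a multiple of 7, so the 14th of January, 2197 falls on the same weekday: Saturday.

Saturday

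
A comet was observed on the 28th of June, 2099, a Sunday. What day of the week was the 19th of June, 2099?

Friday

Count forward from the earlier date (June 19, 2099) to the later (June 28, 2099):
Within June 2099: 28 − 19 = 9 days.
9 mod 7 = 2, so 2 days before Sunday is Friday.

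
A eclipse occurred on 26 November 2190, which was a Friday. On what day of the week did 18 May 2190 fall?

Count forward from the earlier date (May 18, 2190) to the later (November 26, 2190):
May 2190: 31 − 18 = 13 days remain.
Then June (30), July (31), August (31), September (30), October (31): 30 + 31 + 31 + 30 + 31 = 153 days.
November 1–26, 2190: 26 days.
Total: 13 + 153 + 26 = 192 days.
192 mod 7 = 3, so 3 days before Friday is Tuesday.

Tuesday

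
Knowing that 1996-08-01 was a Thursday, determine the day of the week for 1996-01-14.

Count forward from the earlier date (January 14, 1996) to the later (August 1, 1996):
January 1996: 31 − 14 = 17 days remain.
Then February 1996 (29), March (31), April (30), May (31), June (30), July (31): 29 + 31 + 30 + 31 + 30 + 31 = 182 days.
August 1, 1996: 1 day.
Total: 17 + 182 + 1 = 200 days.
200 mod 7 = 4, so 4 days before Thursday is Sunday.

Sunday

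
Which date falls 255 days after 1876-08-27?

1877-05-09

Count 255 days after August 27, 1876:
Day-of-year of August 27, 1876: 240.
Day-of-year of May 9, 1877: 129.
1876 has 366 days, so 366 − 240 = 126 days remain in 1876.
Total: 126 + 129 = 255 days.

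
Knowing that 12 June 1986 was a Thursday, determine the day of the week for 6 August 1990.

Monday

Day-of-year of June 12, 1986: 163.
Day-of-year of August 6, 1990: 218.
1986 has 365 days, so 365 − 163 = 202 days remain in 1986.
Full years: 1987: 365; 1988: 366; 1989: 365. Sum = 1096.
Total: 202 + 1096 + 218 = 1516 days.
1516 mod 7 = 4, so 4 days after Thursday is Monday.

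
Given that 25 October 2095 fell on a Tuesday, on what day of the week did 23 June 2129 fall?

Day-of-year of October 25, 2095: 298.
Day-of-year of June 23, 2129: 174.
2095 has 365 days, so 365 − 298 = 67 days remain in 2095.
Full years 2096–2128: 25 common + 8 leap = 25×365 + 8×366 = 12053 days.
Total: 67 + 12053 + 174 = 12294 days.
12294 mod 7 = 2, so 2 days after Tuesday is Thursday.

Thursday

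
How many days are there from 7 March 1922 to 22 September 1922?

199

March 1922: 31 − 7 = 24 days remain.
Then April (30), May (31), June (30), July (31), August (31): 30 + 31 + 30 + 31 + 31 = 153 days.
September 1–22, 1922: 22 days.
Total: 24 + 153 + 22 = 199 days.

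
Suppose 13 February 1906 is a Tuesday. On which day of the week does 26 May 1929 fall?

Sunday

From February 13, 1906 to February 13, 1929: 23 years, of which 6 contain a Feb 29 — 17×365 + 6×366 = 8401 days.
February 1929: 28 − 13 = 15 days remain (1929 is not a leap year, so February has 28 days).
Then March (31), April (30): 31 + 30 = 61 days.
May 1–26, 1929: 26 days.
Residual: 102 days.
Total: 8503 days.
8503 mod 7 = 5, so 5 days after Tuesday is Sunday.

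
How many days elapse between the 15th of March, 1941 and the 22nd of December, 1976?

13066

Day-of-year of March 15, 1941: 74.
Day-of-year of December 22, 1976: 357.
1941 has 365 days, so 365 − 74 = 291 days remain in 1941.
Full years 1942–1975: 26 common + 8 leap = 26×365 + 8×366 = 12418 days.
Total: 291 + 12418 + 357 = 13066 days.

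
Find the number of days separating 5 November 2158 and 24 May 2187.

From November 5, 2158 to November 5, 2186: 28 years, of which 7 contain a Feb 29 — 21×365 + 7×366 = 10227 days.
November 2186: 30 − 5 = 25 days remain.
Then December (31), January (31), February 2187 (28), March (31), April (30): 31 + 31 + 28 + 31 + 30 = 151 days.
May 1–24, 2187: 24 days.
Residual: 200 days.
Total: 10427 days.

10427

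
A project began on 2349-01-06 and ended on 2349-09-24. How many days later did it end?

January 2349: 31 − 6 = 25 days remain.
Then February 2349 (28), March (31), April (30), May (31), June (30), July (31), August (31): 28 + 31 + 30 + 31 + 30 + 31 + 31 = 212 days.
September 1–24, 2349: 24 days.
Total: 25 + 212 + 24 = 261 days.

261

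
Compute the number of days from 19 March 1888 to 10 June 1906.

From March 19, 1888 to March 19, 1906: 18 years, of which 3 contain a Feb 29 — 15×365 + 3×366 = 6573 days.
(1900 is not a leap year (divisible by 100 but not 400).)
March 1906: 31 − 19 = 12 days remain.
Then April (30), May (31): 30 + 31 = 61 days.
June 1–10, 1906: 10 days.
Residual: 83 days.
Total: 6656 days.

6656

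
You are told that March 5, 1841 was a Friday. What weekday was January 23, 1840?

Count forward from the earlier date (January 23, 1840) to the later (March 5, 1841):
Day-of-year of January 23, 1840: 23.
Day-of-year of March 5, 1841: 64.
1840 has 366 days, so 366 − 23 = 343 days remain in 1840.
Total: 343 + 64 = 407 days.
407 mod 7 = 1, so 1 day before Friday is Thursday.

Thursday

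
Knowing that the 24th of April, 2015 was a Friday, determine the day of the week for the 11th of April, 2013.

Thursday

Count forward from the earlier date (April 11, 2013) to the later (April 24, 2015):
April 2013: 30 − 11 = 19 days remain.
Then 23 full months totalling 700 days.
April 1–24, 2015: 24 days.
Total: 19 + 700 + 24 = 743 days.
743 mod 7 = 1, so 1 day before Friday is Thursday.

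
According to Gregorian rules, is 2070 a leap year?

2070 is not a leap year.

No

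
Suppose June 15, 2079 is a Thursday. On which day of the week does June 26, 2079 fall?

Within June 2079: 26 − 15 = 11 days.
11 mod 7 = 4, so 4 days after Thursday is Monday.

Monday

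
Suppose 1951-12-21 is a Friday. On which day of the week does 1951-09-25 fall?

Count forward from the earlier date (September 25, 1951) to the later (December 21, 1951):
September 1951: 30 − 25 = 5 days remain.
Then October (31), November (30): 31 + 30 = 61 days.
December 1–21, 1951: 21 days.
Total: 5 + 61 + 21 = 87 days.
87 mod 7 = 3, so 3 days before Friday is Tuesday.

Tuesday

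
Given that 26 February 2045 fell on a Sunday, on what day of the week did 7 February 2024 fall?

Count forward from the earlier date (February 7, 2024) to the later (February 26, 2045):
From February 7, 2024 to February 7, 2045: 21 years, of which 6 contain a Feb 29 — 15×365 + 6×366 = 7671 days.
Within February 2045: 26 − 7 = 19 days.
Total: 7690 days.
7690 mod 7 = 4, so 4 days before Sunday is Wednesday.

Wednesday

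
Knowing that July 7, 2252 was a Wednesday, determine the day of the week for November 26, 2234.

Wednesday

Count forward from the earlier date (November 26, 2234) to the later (July 7, 2252):
From November 26, 2234 to November 26, 2251: 17 years, of which 4 contain a Feb 29 — 13×365 + 4×366 = 6209 days.
November 2251: 30 − 26 = 4 days remain.
Then December (31), January (31), February 2252 (29), March (31), April (30), May (31), June (30): 31 + 31 + 29 + 31 + 30 + 31 + 30 = 213 days.
July 1–7, 2252: 7 days.
Residual: 224 days.
Total: 6433 days.
6433 is a multiple of 7, so November 26, 2234 falls on the same weekday: Wednesday.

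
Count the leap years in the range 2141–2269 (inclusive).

31

Years divisible by 4: 2144, 2148, …, 2268 — 32 in all.
Of these, 2200 is divisible by 100 but not 400, so not leap.
Leap years: 32 − 1 = 31.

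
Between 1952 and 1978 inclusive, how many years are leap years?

Years divisible by 4 in [1952, 1978]: 1952, 1956, 1960, 1964, 1968, 1972, 1976.
No century exceptions apply. Count: 7.

7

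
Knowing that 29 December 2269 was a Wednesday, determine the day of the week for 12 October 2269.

Count forward from the earlier date (October 12, 2269) to the later (December 29, 2269):
October 2269: 31 − 12 = 19 days remain.
Then November (30): 30 days.
December 1–29, 2269: 29 days.
Total: 19 + 30 + 29 = 78 days.
78 mod 7 = 1, so 1 day before Wednesday is Tuesday.

Tuesday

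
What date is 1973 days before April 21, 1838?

November 25, 1832

Count 1973 days before April 21, 1838:
Day-of-year of November 25, 1832: 330.
Day-of-year of April 21, 1838: 111.
1832 has 366 days, so 366 − 330 = 36 days remain in 1832.
Full years: 1833: 365; 1834: 365; 1835: 365; 1836: 366; 1837: 365. Sum = 1826.
Total: 36 + 1826 + 111 = 1973 days.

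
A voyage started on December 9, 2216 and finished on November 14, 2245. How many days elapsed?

Day-of-year of December 9, 2216: 344.
Day-of-year of November 14, 2245: 318.
2216 has 366 days, so 366 − 344 = 22 days remain in 2216.
Full years 2217–2244: 21 common + 7 leap = 21×365 + 7×366 = 10227 days.
Total: 22 + 10227 + 318 = 10567 days.

10567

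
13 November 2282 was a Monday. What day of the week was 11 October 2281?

Count forward from the earlier date (October 11, 2281) to the later (November 13, 2282):
October 11, 2281 → October 11, 2282: 365 days.
October 2282: 31 − 11 = 20 days remain.
November 1–13, 2282: 13 days.
Residual: 33 days.
Total: 398 days.
398 mod 7 = 6, so 6 days before Monday is Tuesday.

Tuesday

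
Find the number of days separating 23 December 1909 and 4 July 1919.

Day-of-year of December 23, 1909: 357.
Day-of-year of July 4, 1919: 185.
1909 has 365 days, so 365 − 357 = 8 days remain in 1909.
Full years 1910–1918: 7 common + 2 leap = 7×365 + 2×366 = 3287 days.
Total: 8 + 3287 + 185 = 3480 days.

3480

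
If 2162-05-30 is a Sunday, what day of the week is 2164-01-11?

May 2162: 31 − 30 = 1 day remains.
Then 19 full months totalling 579 days.
January 1–11, 2164: 11 days.
Total: 1 + 579 + 11 = 591 days.
591 mod 7 = 3, so 3 days after Sunday is Wednesday.

Wednesday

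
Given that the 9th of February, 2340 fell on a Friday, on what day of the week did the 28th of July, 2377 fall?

Thursday

From February 9, 2340 to February 9, 2377: 37 years, of which 10 contain a Feb 29 — 27×365 + 10×366 = 13515 days.
February 2377: 28 − 9 = 19 days remain (2377 is not a leap year, so February has 28 days).
Then March (31), April (30), May (31), June (30): 31 + 30 + 31 + 30 = 122 days.
July 1–28, 2377: 28 days.
Residual: 169 days.
Total: 13684 days.
13684 mod 7 = 6, so 6 days after Friday is Thursday.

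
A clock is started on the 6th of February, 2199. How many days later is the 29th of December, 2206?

Day-of-year of February 6, 2199: 37.
Day-of-year of December 29, 2206: 363.
2199 has 365 days, so 365 − 37 = 328 days remain in 2199.
Full years: 2200: 365; 2201: 365; 2202: 365; 2203: 365; 2204: 366; 2205: 365. Sum = 2191.
Total: 328 + 2191 + 363 = 2882 days.

2882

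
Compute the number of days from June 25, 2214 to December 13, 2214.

June 2214: 30 − 25 = 5 days remain.
Then July (31), August (31), September (30), October (31), November (30): 31 + 31 + 30 + 31 + 30 = 153 days.
December 1–13, 2214: 13 days.
Total: 5 + 153 + 13 = 171 days.

171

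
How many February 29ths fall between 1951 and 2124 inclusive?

Years divisible by 4: 1952, 1956, …, 2124 — 44 in all.
Of these, 2100 is divisible by 100 but not 400, so not leap.
2000 is divisible by 400, so still leap.
Leap years: 44 − 1 = 43.

43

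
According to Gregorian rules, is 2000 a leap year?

2000 is a leap year (divisible by 400).

Yes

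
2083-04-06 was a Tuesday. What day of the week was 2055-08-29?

Count forward from the earlier date (August 29, 2055) to the later (April 6, 2083):
Day-of-year of August 29, 2055: 241.
Day-of-year of April 6, 2083: 96.
2055 has 365 days, so 365 − 241 = 124 days remain in 2055.
Full years 2056–2082: 20 common + 7 leap = 20×365 + 7×366 = 9862 days.
Total: 124 + 9862 + 96 = 10082 days.
10082 mod 7 = 2, so 2 days before Tuesday is Sunday.

Sunday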